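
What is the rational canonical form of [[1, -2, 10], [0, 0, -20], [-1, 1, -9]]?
The invariant factors of A (the non-unit diagonal entries of the Smith normal form of xI - A over ℚ[x]) are (x + 4)(x^2 + 4x + 5), each dividing the next. The characteristic polynomial is their product, (x + 4)(x^2 + 4x + 5).

The rational canonical form is the block-diagonal matrix of companion matrices C(f_i):
R = [[0, 0, -20], [1, 0, -21], [0, 1, -8]].

Note the characteristic polynomial does not split into linear factors over ℚ, so A has no Jordan form over ℚ; the rational canonical form exists over any field.

R = [[0, 0, -20], [1, 0, -21], [0, 1, -8]]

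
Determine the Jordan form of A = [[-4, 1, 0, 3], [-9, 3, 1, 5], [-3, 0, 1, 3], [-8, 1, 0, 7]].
J = [[1, 1, 0, 0], [0, 1, 1, 0], [0, 0, 1, 0], [0, 0, 0, 4]]

The characteristic polynomial is det(xI - A) = (x - 4)(x - 1)^3, so the eigenvalues are 1 (algebraic multiplicity 3), 4 (algebraic multiplicity 1).

For λ = 1: rank(A - I) = 3, rank((A - I)^2) = 2, rank((A - I)^3) = 1. The eigenspace has dimension 4 - 3 = 1, so there is 1 Jordan block; the rank sequence gives block sizes [3].

For λ = 4: algebraic multiplicity 1 gives one 1×1 block.

Assembling the blocks gives the Jordan form J above.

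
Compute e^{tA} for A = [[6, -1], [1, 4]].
e^{tA} = [[(t + 1)*e^{5*t}, -t*e^{5*t}], [t*e^{5*t}, (1 - t)*e^{5*t}]]

A has Jordan form J = [[5, 1], [0, 5]] with A = PJP^{-1}, so e^{tA} = P e^{tJ} P^{-1}.

For a Jordan block J_k(λ), e^{tJ_k(λ)} = e^{λt} · (I + tN + t^2 N^2/2! + ... + t^{k-1} N^{k-1}/(k-1)!) where N is the nilpotent superdiagonal part.

Assembling the blocks and conjugating back gives the entries of e^{tA} as shown above.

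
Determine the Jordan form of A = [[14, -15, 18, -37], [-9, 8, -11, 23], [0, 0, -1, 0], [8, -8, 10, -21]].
The characteristic polynomial is det(xI - A) = (x - 3)(x + 1)^3, so the eigenvalues are -1 (algebraic multiplicity 3), 3 (algebraic multiplicity 1).

For λ = -1: rank(A + I) = 3, rank((A + I)^2) = 2, rank((A + I)^3) = 1. The eigenspace has dimension 4 - 3 = 1, so there is 1 Jordan block; the rank sequence gives block sizes [3].

For λ = 3: algebraic multiplicity 1 gives one 1×1 block.

Assembling the blocks gives the Jordan form J above.

J = [[-1, 1, 0, 0], [0, -1, 1, 0], [0, 0, -1, 0], [0, 0, 0, 3]]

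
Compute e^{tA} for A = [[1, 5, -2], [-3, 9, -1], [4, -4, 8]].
A has Jordan form J = [[6, 1, 0], [0, 6, 1], [0, 0, 6]] with A = PJP^{-1}, so e^{tA} = P e^{tJ} P^{-1}.

For a Jordan block J_k(λ), e^{tJ_k(λ)} = e^{λt} · (I + tN + t^2 N^2/2! + ... + t^{k-1} N^{k-1}/(k-1)!) where N is the nilpotent superdiagonal part.

Assembling the blocks and conjugating back gives the entries of e^{tA} as shown above.

e^{tA} = [[(t^2 - 5*t + 1)*e^{6*t}, t*(5 - t)*e^{6*t}, t*(t - 4)*e^{6*t}/2], [t*(t - 3)*e^{6*t}, (-t^2 + 3*t + 1)*e^{6*t}, t*(t - 2)*e^{6*t}/2], [4*t*e^{6*t}, -4*t*e^{6*t}, (2*t + 1)*e^{6*t}]]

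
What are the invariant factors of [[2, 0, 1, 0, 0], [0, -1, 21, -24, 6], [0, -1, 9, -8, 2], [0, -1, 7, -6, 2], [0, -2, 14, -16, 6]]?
x - 2, x - 2, (x - 2)^3

The Jordan structure of A has elementary divisors (x - 2)^3, (x - 2), (x - 2). Arranging the block sizes at each eigenvalue in decreasing order and taking row products gives the invariant factors.

Invariant factors (smallest first, each dividing the next): x - 2, x - 2, (x - 2)^3.

Check: the last factor (x - 2)^3 is the minimal polynomial, and the product (x - 2)^5 is the characteristic polynomial.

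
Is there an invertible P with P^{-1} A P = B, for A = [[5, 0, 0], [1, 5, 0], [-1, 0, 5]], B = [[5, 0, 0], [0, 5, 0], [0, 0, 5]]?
No.

Both have characteristic polynomial (x - 5)^3, but the minimal polynomial of A is (x - 5)^2 while the minimal polynomial of B is x - 5. The minimal polynomial is a similarity invariant, so A and B are not similar.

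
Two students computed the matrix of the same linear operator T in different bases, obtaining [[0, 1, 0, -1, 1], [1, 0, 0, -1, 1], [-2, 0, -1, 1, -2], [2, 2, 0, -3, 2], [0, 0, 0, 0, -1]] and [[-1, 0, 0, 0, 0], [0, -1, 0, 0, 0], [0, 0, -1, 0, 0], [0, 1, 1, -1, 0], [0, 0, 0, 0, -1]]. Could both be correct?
Both have characteristic polynomial (x + 1)^5 and minimal polynomial (x + 1)^2. But rank(A + I) = 2 for A while rank(B + I) = 1 for B, so the number of Jordan blocks at λ = -1 differs. A and B are not similar.

No.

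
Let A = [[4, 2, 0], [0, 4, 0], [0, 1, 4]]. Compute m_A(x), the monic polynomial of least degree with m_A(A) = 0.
m_A(x) = (x - 4)^2

The characteristic polynomial factors as (x - 4)^3. The minimal polynomial is ∏(x - λ)^{k_λ} where k_λ is the size of the largest Jordan block at λ.

For λ = 4: rank(A - 4I) = 1, and the largest Jordan block has size 2 (the smallest k with rank((A - 4I)^k) = rank((A - 4I)^(k+1))).

So m_A(x) = (x - 4)^2.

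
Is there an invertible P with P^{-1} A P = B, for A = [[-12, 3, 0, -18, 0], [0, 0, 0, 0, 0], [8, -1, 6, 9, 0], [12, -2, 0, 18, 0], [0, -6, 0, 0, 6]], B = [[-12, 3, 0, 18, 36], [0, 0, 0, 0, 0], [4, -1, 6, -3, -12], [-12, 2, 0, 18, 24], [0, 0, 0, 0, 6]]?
Two matrices over a field are similar if and only if they have the same invariant factors.

Both A and B have characteristic polynomial x^2(x - 6)^3 and minimal polynomial x^2(x - 6)^2. Computing further, both have invariant factors x - 6, x^2(x - 6)^2. Hence A and B are similar.

Yes.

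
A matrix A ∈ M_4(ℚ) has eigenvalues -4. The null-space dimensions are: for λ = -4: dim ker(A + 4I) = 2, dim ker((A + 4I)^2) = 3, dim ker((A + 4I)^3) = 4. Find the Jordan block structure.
λ = -4: successive nullity increments [2, 1, 1] count blocks of size ≥ k; block sizes are [3, 1].

Jordan blocks: (-4, 3), (-4, 1)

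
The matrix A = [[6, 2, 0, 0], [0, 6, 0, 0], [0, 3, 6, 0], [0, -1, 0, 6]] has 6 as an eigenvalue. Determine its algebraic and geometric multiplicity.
algebraic multiplicity 4, geometric multiplicity 3

The characteristic polynomial is (x - 6)^4, so the factor x - 6 appears with exponent 4: the algebraic multiplicity is 4.

rank(A - 6I) = 1, so the eigenspace has dimension 4 - 1 = 3: the geometric multiplicity is 3.

Since 3 < 4, A is not diagonalizable.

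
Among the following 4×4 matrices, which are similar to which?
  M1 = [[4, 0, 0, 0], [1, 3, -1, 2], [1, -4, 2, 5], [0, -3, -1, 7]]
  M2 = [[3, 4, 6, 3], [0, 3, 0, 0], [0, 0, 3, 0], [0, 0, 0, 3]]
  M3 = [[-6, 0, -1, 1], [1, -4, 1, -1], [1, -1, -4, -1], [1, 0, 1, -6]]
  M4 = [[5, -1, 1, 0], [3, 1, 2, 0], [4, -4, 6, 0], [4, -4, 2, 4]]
Characteristic polynomials: χ_{M1} = (x - 4)^4, χ_{M2} = (x - 3)^4, χ_{M3} = (x + 5)^4, χ_{M4} = (x - 4)^4.

{M1, M4}: invariant factors x - 4, (x - 4)^3.

{M2}: invariant factors x - 3, x - 3, (x - 3)^2.

{M3}: invariant factors x + 5, (x + 5)^3.

Matrices are similar if and only if their invariant-factor lists agree; the partition into similarity classes is {M1, M4}, {M2}, {M3}.

3 classes: {M1, M4}, {M2}, {M3}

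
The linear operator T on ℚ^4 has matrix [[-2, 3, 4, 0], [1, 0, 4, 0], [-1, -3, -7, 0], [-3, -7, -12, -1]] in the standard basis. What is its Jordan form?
The characteristic polynomial is det(xI - A) = (x + 1)(x + 3)^3, so the eigenvalues are -3 (algebraic multiplicity 3), -1 (algebraic multiplicity 1).

For λ = -3: rank(A + 3I) = 2, rank((A + 3I)^2) = 1. The eigenspace has dimension 4 - 2 = 2, so there are 2 Jordan blocks; the rank sequence gives block sizes [2, 1].

For λ = -1: algebraic multiplicity 1 gives one 1×1 block.

Assembling the blocks gives the Jordan form J above.

J = [[-3, 1, 0, 0], [0, -3, 0, 0], [0, 0, -3, 0], [0, 0, 0, -1]]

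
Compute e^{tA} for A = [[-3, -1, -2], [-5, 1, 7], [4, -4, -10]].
A has Jordan form J = [[-4, 1, 0], [0, -4, 1], [0, 0, -4]] with A = PJP^{-1}, so e^{tA} = P e^{tJ} P^{-1}.

For a Jordan block J_k(λ), e^{tJ_k(λ)} = e^{λt} · (I + tN + t^2 N^2/2! + ... + t^{k-1} N^{k-1}/(k-1)!) where N is the nilpotent superdiagonal part.

Assembling the blocks and conjugating back gives the entries of e^{tA} as shown above.

e^{tA} = [[(-t^2 + t + 1)*e^{-4*t}, t*(t - 1)*e^{-4*t}, t*(3*t - 4)*e^{-4*t}/2], [t*(-t - 5)*e^{-4*t}, (t^2 + 5*t + 1)*e^{-4*t}, t*(3*t + 14)*e^{-4*t}/2], [4*t*e^{-4*t}, -4*t*e^{-4*t}, (1 - 6*t)*e^{-4*t}]]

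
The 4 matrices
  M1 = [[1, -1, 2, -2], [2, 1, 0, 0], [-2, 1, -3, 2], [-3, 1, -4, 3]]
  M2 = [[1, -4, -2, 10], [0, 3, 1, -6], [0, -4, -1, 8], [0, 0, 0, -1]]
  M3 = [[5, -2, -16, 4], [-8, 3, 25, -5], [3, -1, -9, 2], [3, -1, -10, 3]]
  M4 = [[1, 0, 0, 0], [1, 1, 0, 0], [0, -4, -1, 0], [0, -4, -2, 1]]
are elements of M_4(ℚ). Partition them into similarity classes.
Characteristic polynomials: χ_{M1} = (x - 1)^3(x + 1), χ_{M2} = (x - 1)^3(x + 1), χ_{M3} = (x - 1)^3(x + 1), χ_{M4} = (x - 1)^3(x + 1).

{M1, M3}: invariant factors (x - 1)^3(x + 1).

{M2, M4}: invariant factors x - 1, (x - 1)^2(x + 1).

Matrices are similar if and only if their invariant-factor lists agree; the partition into similarity classes is {M1, M3}, {M2, M4}.

2 classes: {M1, M3}, {M2, M4}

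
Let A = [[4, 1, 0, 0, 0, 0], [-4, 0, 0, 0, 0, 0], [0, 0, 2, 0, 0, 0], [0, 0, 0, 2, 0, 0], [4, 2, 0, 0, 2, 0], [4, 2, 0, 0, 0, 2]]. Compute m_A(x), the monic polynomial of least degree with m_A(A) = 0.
m_A(x) = (x - 2)^2

The characteristic polynomial factors as (x - 2)^6. The minimal polynomial is ∏(x - λ)^{k_λ} where k_λ is the size of the largest Jordan block at λ.

For λ = 2: rank(A - 2I) = 1, and the largest Jordan block has size 2 (the smallest k with rank((A - 2I)^k) = rank((A - 2I)^(k+1))).

So m_A(x) = (x - 2)^2.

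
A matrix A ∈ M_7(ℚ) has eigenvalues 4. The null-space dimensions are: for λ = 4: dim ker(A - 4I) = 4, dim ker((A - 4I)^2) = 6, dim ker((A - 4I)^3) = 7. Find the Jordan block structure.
λ = 4: successive nullity increments [4, 2, 1] count blocks of size ≥ k; block sizes are [3, 2, 1, 1].

Jordan blocks: (4, 3), (4, 2), (4, 1), (4, 1)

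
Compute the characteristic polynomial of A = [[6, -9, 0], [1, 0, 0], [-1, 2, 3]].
xI - A = [[x - 6, 9, 0], [-1, x, 0], [1, -2, x - 3]].

Expanding det(xI - A) along the first row:
det(xI - A) = + (x - 6)·det([[x, 0], [-2, x - 3]]) - (9)·det([[-1, 0], [1, x - 3]]) + (0)·det([[-1, x], [1, -2]]).

Evaluating gives χ_A(x) = x^3 - 9x^2 + 27x - 27 = (x - 3)^3.

χ_A(x) = (x - 3)^3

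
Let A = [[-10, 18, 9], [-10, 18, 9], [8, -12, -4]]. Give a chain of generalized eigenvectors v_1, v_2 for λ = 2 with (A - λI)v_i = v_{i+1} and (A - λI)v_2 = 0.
We seek v_1 ∈ ker((A - 2I)^2) \ ker(A - 2I), then set v_{i+1} = (A - 2I) v_i.

One such chain is v_1 = [[-1, -1, 1]]^T, v_2 = [[3, 3, -2]]^T. Check: (A - 2I) v_2 = [[0, 0, 0]]^T = 0.

v_1 = [[-1, -1, 1]]^T, v_2 = [[3, 3, -2]]^T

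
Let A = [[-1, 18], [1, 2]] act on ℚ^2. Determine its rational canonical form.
R = [[0, 20], [1, 1]]

The invariant factors of A (the non-unit diagonal entries of the Smith normal form of xI - A over ℚ[x]) are (x - 5)(x + 4), each dividing the next. The characteristic polynomial is their product, (x - 5)(x + 4).

The rational canonical form is the block-diagonal matrix of companion matrices C(f_i):
R = [[0, 20], [1, 1]].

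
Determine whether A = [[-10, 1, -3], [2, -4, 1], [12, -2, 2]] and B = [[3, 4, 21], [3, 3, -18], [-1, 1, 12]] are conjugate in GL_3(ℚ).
trace(A) = -12 but trace(B) = 18. The trace is a similarity invariant, so A and B are not similar.

No.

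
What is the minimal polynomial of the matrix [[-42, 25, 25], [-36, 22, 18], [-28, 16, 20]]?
The characteristic polynomial factors as (x - 4)(x + 2)^2. The minimal polynomial is ∏(x - λ)^{k_λ} where k_λ is the size of the largest Jordan block at λ.

For λ = -2: rank(A + 2I) = 2, and the largest Jordan block has size 2 (the smallest k with rank((A + 2I)^k) = rank((A + 2I)^(k+1))).
For λ = 4: rank(A - 4I) = 2, and the largest Jordan block has size 1 (the smallest k with rank((A - 4I)^k) = rank((A - 4I)^(k+1))).

So m_A(x) = (x - 4)(x + 2)^2.

m_A(x) = (x - 4)(x + 2)^2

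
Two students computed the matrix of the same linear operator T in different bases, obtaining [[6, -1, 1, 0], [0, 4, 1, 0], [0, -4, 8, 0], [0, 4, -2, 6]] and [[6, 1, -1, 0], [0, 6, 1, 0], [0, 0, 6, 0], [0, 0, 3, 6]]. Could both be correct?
Yes.

Two matrices over a field are similar if and only if they have the same invariant factors.

Both A and B have characteristic polynomial (x - 6)^4 and minimal polynomial (x - 6)^3. Computing further, both have invariant factors x - 6, (x - 6)^3. Hence A and B are similar.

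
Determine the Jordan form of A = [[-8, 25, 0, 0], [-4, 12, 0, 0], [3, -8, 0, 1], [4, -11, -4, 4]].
The characteristic polynomial is det(xI - A) = (x - 2)^4, so the eigenvalues are 2 (algebraic multiplicity 4).

For λ = 2: rank(A - 2I) = 2, rank((A - 2I)^2) = 0. The eigenspace has dimension 4 - 2 = 2, so there are 2 Jordan blocks; the rank sequence gives block sizes [2, 2].

Assembling the blocks gives the Jordan form J above.

J = [[2, 1, 0, 0], [0, 2, 0, 0], [0, 0, 2, 1], [0, 0, 0, 2]]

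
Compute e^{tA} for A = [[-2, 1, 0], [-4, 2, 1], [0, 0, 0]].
A has Jordan form J = [[0, 1, 0], [0, 0, 1], [0, 0, 0]] with A = PJP^{-1}, so e^{tA} = P e^{tJ} P^{-1}.

For a Jordan block J_k(λ), e^{tJ_k(λ)} = e^{λt} · (I + tN + t^2 N^2/2! + ... + t^{k-1} N^{k-1}/(k-1)!) where N is the nilpotent superdiagonal part.

Assembling the blocks and conjugating back gives the entries of e^{tA} as shown above.

e^{tA} = [[1 - 2*t, t, t^2/2], [-4*t, 2*t + 1, t*(t + 1)], [0, 0, 1]]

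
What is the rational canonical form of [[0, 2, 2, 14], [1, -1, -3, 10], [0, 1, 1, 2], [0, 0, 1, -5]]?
R = [[0, 0, 0, 10], [1, 0, 0, 12], [0, 1, 0, 2], [0, 0, 1, -5]]

The invariant factors of A (the non-unit diagonal entries of the Smith normal form of xI - A over ℚ[x]) are (x + 5)(x^3 - 2x - 2), each dividing the next. The characteristic polynomial is their product, (x + 5)(x^3 - 2x - 2).

The rational canonical form is the block-diagonal matrix of companion matrices C(f_i):
R = [[0, 0, 0, 10], [1, 0, 0, 12], [0, 1, 0, 2], [0, 0, 1, -5]].

Note the characteristic polynomial does not split into linear factors over ℚ, so A has no Jordan form over ℚ; the rational canonical form exists over any field.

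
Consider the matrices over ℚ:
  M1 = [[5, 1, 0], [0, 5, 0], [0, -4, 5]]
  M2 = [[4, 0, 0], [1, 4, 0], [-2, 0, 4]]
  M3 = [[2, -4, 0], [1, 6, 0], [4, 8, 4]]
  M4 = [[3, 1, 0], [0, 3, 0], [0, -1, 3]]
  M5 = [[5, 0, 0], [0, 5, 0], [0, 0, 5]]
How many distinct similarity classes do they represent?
4 classes: {M1}, {M2, M3}, {M4}, {M5}

Characteristic polynomials: χ_{M1} = (x - 5)^3, χ_{M2} = (x - 4)^3, χ_{M3} = (x - 4)^3, χ_{M4} = (x - 3)^3, χ_{M5} = (x - 5)^3.

{M1}: invariant factors x - 5, (x - 5)^2.

{M2, M3}: invariant factors x - 4, (x - 4)^2.

{M4}: invariant factors x - 3, (x - 3)^2.

{M5}: invariant factors x - 5, x - 5, x - 5.

Matrices are similar if and only if their invariant-factor lists agree; the partition into similarity classes is {M1}, {M2, M3}, {M4}, {M5}.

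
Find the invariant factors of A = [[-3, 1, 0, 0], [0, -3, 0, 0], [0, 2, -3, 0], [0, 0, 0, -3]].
x + 3, x + 3, (x + 3)^2

The Jordan structure of A has elementary divisors (x + 3)^2, (x + 3), (x + 3). Arranging the block sizes at each eigenvalue in decreasing order and taking row products gives the invariant factors.

Invariant factors (smallest first, each dividing the next): x + 3, x + 3, (x + 3)^2.

Check: the last factor (x + 3)^2 is the minimal polynomial, and the product (x + 3)^4 is the characteristic polynomial.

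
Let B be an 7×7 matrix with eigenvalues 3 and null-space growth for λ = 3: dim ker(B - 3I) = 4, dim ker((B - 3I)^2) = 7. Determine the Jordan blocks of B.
λ = 3: successive nullity increments [4, 3] count blocks of size ≥ k; block sizes are [2, 2, 2, 1].

Jordan blocks: (3, 2), (3, 2), (3, 2), (3, 1)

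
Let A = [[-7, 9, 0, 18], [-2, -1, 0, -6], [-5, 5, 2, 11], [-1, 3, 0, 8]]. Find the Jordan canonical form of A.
The characteristic polynomial is det(xI - A) = (x - 2)^2(x + 1)^2, so the eigenvalues are -1 (algebraic multiplicity 2), 2 (algebraic multiplicity 2).

For λ = -1: rank(A + I) = 3, rank((A + I)^2) = 2. The eigenspace has dimension 4 - 3 = 1, so there is 1 Jordan block; the rank sequence gives block sizes [2].

For λ = 2: rank(A - 2I) = 3, rank((A - 2I)^2) = 2. The eigenspace has dimension 4 - 3 = 1, so there is 1 Jordan block; the rank sequence gives block sizes [2].

Assembling the blocks gives the Jordan form J above.

J = [[-1, 1, 0, 0], [0, -1, 0, 0], [0, 0, 2, 1], [0, 0, 0, 2]]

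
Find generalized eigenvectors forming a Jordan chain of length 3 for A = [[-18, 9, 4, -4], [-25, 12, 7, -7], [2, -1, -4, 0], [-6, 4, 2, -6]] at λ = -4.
v_1 = [[-5, -9, 2, -2]]^T, v_2 = [[5, 9, -1, 2]]^T, v_3 = [[-1, -2, 1, 0]]^T

We seek v_1 ∈ ker((A + 4I)^3) \ ker((A + 4I)^2), then set v_{i+1} = (A + 4I) v_i.

One such chain is v_1 = [[-5, -9, 2, -2]]^T, v_2 = [[5, 9, -1, 2]]^T, v_3 = [[-1, -2, 1, 0]]^T. Check: (A + 4I) v_3 = [[0, 0, 0, 0]]^T = 0.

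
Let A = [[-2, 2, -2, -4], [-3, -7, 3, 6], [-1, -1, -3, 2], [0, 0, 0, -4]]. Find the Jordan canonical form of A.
J = [[-4, 1, 0, 0], [0, -4, 0, 0], [0, 0, -4, 0], [0, 0, 0, -4]]

The characteristic polynomial is det(xI - A) = (x + 4)^4, so the eigenvalues are -4 (algebraic multiplicity 4).

For λ = -4: rank(A + 4I) = 1, rank((A + 4I)^2) = 0. The eigenspace has dimension 4 - 1 = 3, so there are 3 Jordan blocks; the rank sequence gives block sizes [2, 1, 1].

Assembling the blocks gives the Jordan form J above.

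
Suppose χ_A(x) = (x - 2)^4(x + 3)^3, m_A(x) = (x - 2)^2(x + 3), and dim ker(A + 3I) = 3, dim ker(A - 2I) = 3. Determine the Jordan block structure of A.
λ = -3: algebraic multiplicity 3 (exponent in χ_A), largest block size 1 (exponent in m_A), 3 blocks (geometric multiplicity). These force block sizes [1, 1, 1].
λ = 2: algebraic multiplicity 4 (exponent in χ_A), largest block size 2 (exponent in m_A), 3 blocks (geometric multiplicity). These force block sizes [2, 1, 1].

Jordan blocks: (-3, 1), (-3, 1), (-3, 1), (2, 2), (2, 1), (2, 1)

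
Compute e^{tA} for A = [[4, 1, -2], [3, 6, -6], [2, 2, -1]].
A has Jordan form J = [[3, 1, 0], [0, 3, 0], [0, 0, 3]] with A = PJP^{-1}, so e^{tA} = P e^{tJ} P^{-1}.

For a Jordan block J_k(λ), e^{tJ_k(λ)} = e^{λt} · (I + tN + t^2 N^2/2! + ... + t^{k-1} N^{k-1}/(k-1)!) where N is the nilpotent superdiagonal part.

Assembling the blocks and conjugating back gives the entries of e^{tA} as shown above.

e^{tA} = [[(t + 1)*e^{3*t}, t*e^{3*t}, -2*t*e^{3*t}], [3*t*e^{3*t}, (3*t + 1)*e^{3*t}, -6*t*e^{3*t}], [2*t*e^{3*t}, 2*t*e^{3*t}, (1 - 4*t)*e^{3*t}]]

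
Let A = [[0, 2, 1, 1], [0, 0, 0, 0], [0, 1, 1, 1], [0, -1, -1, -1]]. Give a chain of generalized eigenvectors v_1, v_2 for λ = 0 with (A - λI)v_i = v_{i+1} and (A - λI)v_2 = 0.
We seek v_1 ∈ ker(A^2) \ ker(A), then set v_{i+1} = A v_i.

One such chain is v_1 = [[-1, 1, 0, -1]]^T, v_2 = [[1, 0, 0, 0]]^T. Check: A v_2 = [[0, 0, 0, 0]]^T = 0.

v_1 = [[-1, 1, 0, -1]]^T, v_2 = [[1, 0, 0, 0]]^T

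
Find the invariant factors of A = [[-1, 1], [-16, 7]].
(x - 3)^2

The Jordan structure of A has elementary divisors (x - 3)^2. Arranging the block sizes at each eigenvalue in decreasing order and taking row products gives the invariant factors.

Invariant factors (smallest first, each dividing the next): (x - 3)^2.

Check: the last factor (x - 3)^2 is the minimal polynomial, and the product (x - 3)^2 is the characteristic polynomial.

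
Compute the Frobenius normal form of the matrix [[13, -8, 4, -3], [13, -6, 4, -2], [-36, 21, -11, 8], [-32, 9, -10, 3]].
R = [[0, 0, 0, -3], [1, 0, 0, -2], [0, 1, 0, 1], [0, 0, 1, -1]]

The invariant factors of A (the non-unit diagonal entries of the Smith normal form of xI - A over ℚ[x]) are (x + 1)(x^3 - x + 3), each dividing the next. The characteristic polynomial is their product, (x + 1)(x^3 - x + 3).

The rational canonical form is the block-diagonal matrix of companion matrices C(f_i):
R = [[0, 0, 0, -3], [1, 0, 0, -2], [0, 1, 0, 1], [0, 0, 1, -1]].

Note the characteristic polynomial does not split into linear factors over ℚ, so A has no Jordan form over ℚ; the rational canonical form exists over any field.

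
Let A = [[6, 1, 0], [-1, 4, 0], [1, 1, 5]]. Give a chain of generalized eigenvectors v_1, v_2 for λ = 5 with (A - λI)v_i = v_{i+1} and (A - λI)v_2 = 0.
We seek v_1 ∈ ker((A - 5I)^2) \ ker(A - 5I), then set v_{i+1} = (A - 5I) v_i.

One such chain is v_1 = [[0, 1, 0]]^T, v_2 = [[1, -1, 1]]^T. Check: (A - 5I) v_2 = [[0, 0, 0]]^T = 0.

v_1 = [[0, 1, 0]]^T, v_2 = [[1, -1, 1]]^T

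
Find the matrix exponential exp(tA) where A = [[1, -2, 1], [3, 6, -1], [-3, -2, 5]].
A has Jordan form J = [[4, 1, 0], [0, 4, 0], [0, 0, 4]] with A = PJP^{-1}, so e^{tA} = P e^{tJ} P^{-1}.

For a Jordan block J_k(λ), e^{tJ_k(λ)} = e^{λt} · (I + tN + t^2 N^2/2! + ... + t^{k-1} N^{k-1}/(k-1)!) where N is the nilpotent superdiagonal part.

Assembling the blocks and conjugating back gives the entries of e^{tA} as shown above.

e^{tA} = [[(1 - 3*t)*e^{4*t}, -2*t*e^{4*t}, t*e^{4*t}], [3*t*e^{4*t}, (2*t + 1)*e^{4*t}, -t*e^{4*t}], [-3*t*e^{4*t}, -2*t*e^{4*t}, (t + 1)*e^{4*t}]]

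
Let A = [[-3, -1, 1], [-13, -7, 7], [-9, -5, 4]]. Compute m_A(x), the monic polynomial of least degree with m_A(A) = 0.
The characteristic polynomial factors as (x + 2)^3. The minimal polynomial is ∏(x - λ)^{k_λ} where k_λ is the size of the largest Jordan block at λ.

For λ = -2: rank(A + 2I) = 2, and the largest Jordan block has size 3 (the smallest k with rank((A + 2I)^k) = rank((A + 2I)^(k+1))).

So m_A(x) = (x + 2)^3.

m_A(x) = (x + 2)^3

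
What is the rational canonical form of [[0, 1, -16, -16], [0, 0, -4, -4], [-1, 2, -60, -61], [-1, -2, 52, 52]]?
The invariant factors of A (the non-unit diagonal entries of the Smith normal form of xI - A over ℚ[x]) are (x^2 + 4x + 2)^2, each dividing the next. The characteristic polynomial is their product, (x^2 + 4x + 2)^2.

The rational canonical form is the block-diagonal matrix of companion matrices C(f_i):
R = [[0, 0, 0, -4], [1, 0, 0, -16], [0, 1, 0, -20], [0, 0, 1, -8]].

Note the characteristic polynomial does not split into linear factors over ℚ, so A has no Jordan form over ℚ; the rational canonical form exists over any field.

R = [[0, 0, 0, -4], [1, 0, 0, -16], [0, 1, 0, -20], [0, 0, 1, -8]]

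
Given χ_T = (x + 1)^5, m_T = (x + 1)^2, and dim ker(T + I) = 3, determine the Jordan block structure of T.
Jordan blocks: (-1, 2), (-1, 2), (-1, 1)

λ = -1: algebraic multiplicity 5 (exponent in χ_T), largest block size 2 (exponent in m_T), 3 blocks (geometric multiplicity). These force block sizes [2, 2, 1].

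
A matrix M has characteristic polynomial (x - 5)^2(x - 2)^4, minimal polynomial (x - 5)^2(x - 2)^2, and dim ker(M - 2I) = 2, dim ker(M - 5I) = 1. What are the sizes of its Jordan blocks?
λ = 2: algebraic multiplicity 4 (exponent in χ_M), largest block size 2 (exponent in m_M), 2 blocks (geometric multiplicity). These force block sizes [2, 2].
λ = 5: algebraic multiplicity 2 (exponent in χ_M), largest block size 2 (exponent in m_M), 1 block (geometric multiplicity). This forces block sizes [2].

Jordan blocks: (2, 2), (2, 2), (5, 2)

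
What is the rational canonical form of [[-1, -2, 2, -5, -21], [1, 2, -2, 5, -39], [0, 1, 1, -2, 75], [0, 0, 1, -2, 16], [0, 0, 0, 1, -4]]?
The invariant factors of A (the non-unit diagonal entries of the Smith normal form of xI - A over ℚ[x]) are (x - 2)(x + 3)(x + 5)(x^2 - 2x - 2), each dividing the next. The characteristic polynomial is their product, (x - 2)(x + 3)(x + 5)(x^2 - 2x - 2).

The rational canonical form is the block-diagonal matrix of companion matrices C(f_i):
R = [[0, 0, 0, 0, -60], [1, 0, 0, 0, -62], [0, 1, 0, 0, 40], [0, 0, 1, 0, 15], [0, 0, 0, 1, -4]].

Note the characteristic polynomial does not split into linear factors over ℚ, so A has no Jordan form over ℚ; the rational canonical form exists over any field.

R = [[0, 0, 0, 0, -60], [1, 0, 0, 0, -62], [0, 1, 0, 0, 40], [0, 0, 1, 0, 15], [0, 0, 0, 1, -4]]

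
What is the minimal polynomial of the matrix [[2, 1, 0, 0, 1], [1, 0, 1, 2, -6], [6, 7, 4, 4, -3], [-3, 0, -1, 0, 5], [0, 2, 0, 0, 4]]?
The characteristic polynomial factors as (x - 2)^5. The minimal polynomial is ∏(x - λ)^{k_λ} where k_λ is the size of the largest Jordan block at λ.

For λ = 2: rank(A - 2I) = 3, and the largest Jordan block has size 3 (the smallest k with rank((A - 2I)^k) = rank((A - 2I)^(k+1))).

So m_A(x) = (x - 2)^3.

m_A(x) = (x - 2)^3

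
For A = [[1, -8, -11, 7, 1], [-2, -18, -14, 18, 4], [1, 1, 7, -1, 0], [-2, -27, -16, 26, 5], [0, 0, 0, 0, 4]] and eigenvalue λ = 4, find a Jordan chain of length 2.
v_1 = [[4, 1, -2, 0, 0]]^T, v_2 = [[2, -2, -1, -3, 0]]^T

We seek v_1 ∈ ker((A - 4I)^2) \ ker(A - 4I), then set v_{i+1} = (A - 4I) v_i.

One such chain is v_1 = [[4, 1, -2, 0, 0]]^T, v_2 = [[2, -2, -1, -3, 0]]^T. Check: (A - 4I) v_2 = [[0, 0, 0, 0, 0]]^T = 0.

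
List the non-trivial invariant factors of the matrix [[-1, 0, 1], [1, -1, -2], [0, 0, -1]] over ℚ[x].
The Jordan structure of A has elementary divisors (x + 1)^3. Arranging the block sizes at each eigenvalue in decreasing order and taking row products gives the invariant factors.

Invariant factors (smallest first, each dividing the next): (x + 1)^3.

Check: the last factor (x + 1)^3 is the minimal polynomial, and the product (x + 1)^3 is the characteristic polynomial.

(x + 1)^3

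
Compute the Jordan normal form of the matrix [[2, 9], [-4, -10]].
J = [[-4, 1], [0, -4]]

The characteristic polynomial is det(xI - A) = (x + 4)^2, so the eigenvalues are -4 (algebraic multiplicity 2).

For λ = -4: rank(A + 4I) = 1, rank((A + 4I)^2) = 0. The eigenspace has dimension 2 - 1 = 1, so there is 1 Jordan block; the rank sequence gives block sizes [2].

Assembling the blocks gives the Jordan form J above.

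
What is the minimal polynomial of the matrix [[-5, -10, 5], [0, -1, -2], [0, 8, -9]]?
The characteristic polynomial factors as (x + 5)^3. The minimal polynomial is ∏(x - λ)^{k_λ} where k_λ is the size of the largest Jordan block at λ.

For λ = -5: rank(A + 5I) = 1, and the largest Jordan block has size 2 (the smallest k with rank((A + 5I)^k) = rank((A + 5I)^(k+1))).

So m_A(x) = (x + 5)^2.

m_A(x) = (x + 5)^2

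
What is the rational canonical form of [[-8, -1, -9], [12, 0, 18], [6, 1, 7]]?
R = [[-2, 0, 0], [0, 0, 6], [0, 1, 1]]

The invariant factors of A (the non-unit diagonal entries of the Smith normal form of xI - A over ℚ[x]) are x + 2, (x - 3)(x + 2), each dividing the next. The characteristic polynomial is their product, (x - 3)(x + 2)^2.

The rational canonical form is the block-diagonal matrix of companion matrices C(f_i):
R = [[-2, 0, 0], [0, 0, 6], [0, 1, 1]].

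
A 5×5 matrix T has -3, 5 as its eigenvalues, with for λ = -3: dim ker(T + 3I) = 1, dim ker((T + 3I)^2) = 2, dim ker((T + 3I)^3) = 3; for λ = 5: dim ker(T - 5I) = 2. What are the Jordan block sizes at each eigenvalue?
Jordan blocks: (-3, 3), (5, 1), (5, 1)

λ = -3: successive nullity increments [1, 1, 1] count blocks of size ≥ k; block sizes are [3].
λ = 5: successive nullity increments [2] count blocks of size ≥ k; block sizes are [1, 1].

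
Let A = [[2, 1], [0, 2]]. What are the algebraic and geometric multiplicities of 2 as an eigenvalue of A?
The characteristic polynomial is (x - 2)^2, so the factor x - 2 appears with exponent 2: the algebraic multiplicity is 2.

rank(A - 2I) = 1, so the eigenspace has dimension 2 - 1 = 1: the geometric multiplicity is 1.

Since 1 < 2, A is not diagonalizable.

algebraic multiplicity 2, geometric multiplicity 1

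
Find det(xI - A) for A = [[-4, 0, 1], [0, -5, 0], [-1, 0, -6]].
xI - A = [[x + 4, 0, -1], [0, x + 5, 0], [1, 0, x + 6]].

Expanding det(xI - A) along the first row:
det(xI - A) = + (x + 4)·det([[x + 5, 0], [0, x + 6]]) - (0)·det([[0, 0], [1, x + 6]]) + (-1)·det([[0, x + 5], [1, 0]]).

Evaluating gives χ_A(x) = x^3 + 15x^2 + 75x + 125 = (x + 5)^3.

χ_A(x) = (x + 5)^3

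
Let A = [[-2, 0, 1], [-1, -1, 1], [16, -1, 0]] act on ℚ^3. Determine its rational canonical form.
R = [[0, 0, 15], [1, 0, 13], [0, 1, -3]]

The invariant factors of A (the non-unit diagonal entries of the Smith normal form of xI - A over ℚ[x]) are (x - 3)(x + 1)(x + 5), each dividing the next. The characteristic polynomial is their product, (x - 3)(x + 1)(x + 5).

The rational canonical form is the block-diagonal matrix of companion matrices C(f_i):
R = [[0, 0, 15], [1, 0, 13], [0, 1, -3]].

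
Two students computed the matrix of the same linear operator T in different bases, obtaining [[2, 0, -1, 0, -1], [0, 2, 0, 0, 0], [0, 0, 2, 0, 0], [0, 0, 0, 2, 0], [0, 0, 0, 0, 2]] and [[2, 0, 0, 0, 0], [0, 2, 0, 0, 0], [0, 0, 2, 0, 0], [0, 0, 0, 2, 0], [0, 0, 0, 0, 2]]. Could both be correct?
No.

Both have characteristic polynomial (x - 2)^5, but the minimal polynomial of A is (x - 2)^2 while the minimal polynomial of B is x - 2. The minimal polynomial is a similarity invariant, so A and B are not similar.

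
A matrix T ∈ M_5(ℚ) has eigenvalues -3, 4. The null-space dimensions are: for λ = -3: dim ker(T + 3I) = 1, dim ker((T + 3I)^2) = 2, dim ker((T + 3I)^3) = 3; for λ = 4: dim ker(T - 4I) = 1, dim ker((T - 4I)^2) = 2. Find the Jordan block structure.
λ = -3: successive nullity increments [1, 1, 1] count blocks of size ≥ k; block sizes are [3].
λ = 4: successive nullity increments [1, 1] count blocks of size ≥ k; block sizes are [2].

Jordan blocks: (-3, 3), (4, 2)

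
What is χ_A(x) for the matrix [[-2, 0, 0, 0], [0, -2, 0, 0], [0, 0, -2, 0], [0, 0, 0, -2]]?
xI - A = [[x + 2, 0, 0, 0], [0, x + 2, 0, 0], [0, 0, x + 2, 0], [0, 0, 0, x + 2]].

Expanding det(xI - A) along the first row:
det(xI - A) = + (x + 2)·det([[x + 2, 0, 0], [0, x + 2, 0], [0, 0, x + 2]]) - (0)·det([[0, 0, 0], [0, x + 2, 0], [0, 0, x + 2]]) + (0)·det([[0, x + 2, 0], [0, 0, 0], [0, 0, x + 2]]) - (0)·det([[0, x + 2, 0], [0, 0, x + 2], [0, 0, 0]]).

Evaluating gives χ_A(x) = x^4 + 8x^3 + 24x^2 + 32x + 16 = (x + 2)^4.

χ_A(x) = (x + 2)^4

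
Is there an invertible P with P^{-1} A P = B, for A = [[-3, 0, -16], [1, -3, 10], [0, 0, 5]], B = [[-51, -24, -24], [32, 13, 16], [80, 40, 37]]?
Both have characteristic polynomial (x - 5)(x + 3)^2, but the minimal polynomial of A is (x - 5)(x + 3)^2 while the minimal polynomial of B is (x - 5)(x + 3). The minimal polynomial is a similarity invariant, so A and B are not similar.

No.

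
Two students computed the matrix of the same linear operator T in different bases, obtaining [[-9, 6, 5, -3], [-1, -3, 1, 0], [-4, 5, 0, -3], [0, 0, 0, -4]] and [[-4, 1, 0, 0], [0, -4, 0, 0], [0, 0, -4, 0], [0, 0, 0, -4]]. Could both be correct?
Both have characteristic polynomial (x + 4)^4, but the minimal polynomial of A is (x + 4)^3 while the minimal polynomial of B is (x + 4)^2. The minimal polynomial is a similarity invariant, so A and B are not similar.

No.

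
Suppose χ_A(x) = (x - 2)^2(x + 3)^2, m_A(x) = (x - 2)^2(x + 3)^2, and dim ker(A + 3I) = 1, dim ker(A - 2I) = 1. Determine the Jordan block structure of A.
λ = -3: algebraic multiplicity 2 (exponent in χ_A), largest block size 2 (exponent in m_A), 1 block (geometric multiplicity). This forces block sizes [2].
λ = 2: algebraic multiplicity 2 (exponent in χ_A), largest block size 2 (exponent in m_A), 1 block (geometric multiplicity). This forces block sizes [2].

Jordan blocks: (-3, 2), (2, 2)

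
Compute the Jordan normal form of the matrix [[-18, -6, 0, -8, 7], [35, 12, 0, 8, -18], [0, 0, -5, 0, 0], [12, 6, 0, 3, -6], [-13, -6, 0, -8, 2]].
J = [[-5, 1, 0, 0, 0], [0, -5, 0, 0, 0], [0, 0, -5, 0, 0], [0, 0, 0, 3, 0], [0, 0, 0, 0, 6]]

The characteristic polynomial is det(xI - A) = (x - 6)(x - 3)(x + 5)^3, so the eigenvalues are -5 (algebraic multiplicity 3), 3 (algebraic multiplicity 1), 6 (algebraic multiplicity 1).

For λ = -5: rank(A + 5I) = 3, rank((A + 5I)^2) = 2. The eigenspace has dimension 5 - 3 = 2, so there are 2 Jordan blocks; the rank sequence gives block sizes [2, 1].

For λ = 3: algebraic multiplicity 1 gives one 1×1 block.

For λ = 6: algebraic multiplicity 1 gives one 1×1 block.

Assembling the blocks gives the Jordan form J above.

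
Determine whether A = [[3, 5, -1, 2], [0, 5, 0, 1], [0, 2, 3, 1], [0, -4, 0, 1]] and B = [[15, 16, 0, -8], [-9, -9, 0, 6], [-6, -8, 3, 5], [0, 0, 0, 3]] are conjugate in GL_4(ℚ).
Yes.

Two matrices over a field are similar if and only if they have the same invariant factors.

Both A and B have characteristic polynomial (x - 3)^4 and minimal polynomial (x - 3)^2. Computing further, both have invariant factors (x - 3)^2, (x - 3)^2. Hence A and B are similar.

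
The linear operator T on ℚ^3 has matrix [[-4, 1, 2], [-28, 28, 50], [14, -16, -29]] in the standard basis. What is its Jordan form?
J = [[-4, 1, 0], [0, -4, 0], [0, 0, 3]]

The characteristic polynomial is det(xI - A) = (x - 3)(x + 4)^2, so the eigenvalues are -4 (algebraic multiplicity 2), 3 (algebraic multiplicity 1).

For λ = -4: rank(A + 4I) = 2, rank((A + 4I)^2) = 1. The eigenspace has dimension 3 - 2 = 1, so there is 1 Jordan block; the rank sequence gives block sizes [2].

For λ = 3: algebraic multiplicity 1 gives one 1×1 block.

Assembling the blocks gives the Jordan form J above.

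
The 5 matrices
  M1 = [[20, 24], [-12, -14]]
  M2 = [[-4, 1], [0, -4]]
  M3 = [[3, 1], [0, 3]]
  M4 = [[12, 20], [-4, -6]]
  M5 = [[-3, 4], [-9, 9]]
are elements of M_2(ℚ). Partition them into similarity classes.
3 classes: {M1, M4}, {M2}, {M3, M5}

Characteristic polynomials: χ_{M1} = (x - 4)(x - 2), χ_{M2} = (x + 4)^2, χ_{M3} = (x - 3)^2, χ_{M4} = (x - 4)(x - 2), χ_{M5} = (x - 3)^2.

{M1, M4}: invariant factors (x - 4)(x - 2).

{M2}: invariant factors (x + 4)^2.

{M3, M5}: invariant factors (x - 3)^2.

Matrices are similar if and only if their invariant-factor lists agree; the partition into similarity classes is {M1, M4}, {M2}, {M3, M5}.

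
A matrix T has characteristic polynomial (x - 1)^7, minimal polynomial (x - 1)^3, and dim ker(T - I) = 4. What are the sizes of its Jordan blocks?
λ = 1: algebraic multiplicity 7 (exponent in χ_T), largest block size 3 (exponent in m_T), 4 blocks (geometric multiplicity). These force block sizes [3, 2, 1, 1].

Jordan blocks: (1, 3), (1, 2), (1, 1), (1, 1)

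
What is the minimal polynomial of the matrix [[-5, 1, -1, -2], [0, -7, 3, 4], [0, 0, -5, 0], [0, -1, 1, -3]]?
The characteristic polynomial factors as (x + 5)^4. The minimal polynomial is ∏(x - λ)^{k_λ} where k_λ is the size of the largest Jordan block at λ.

For λ = -5: rank(A + 5I) = 2, and the largest Jordan block has size 3 (the smallest k with rank((A + 5I)^k) = rank((A + 5I)^(k+1))).

So m_A(x) = (x + 5)^3.

m_A(x) = (x + 5)^3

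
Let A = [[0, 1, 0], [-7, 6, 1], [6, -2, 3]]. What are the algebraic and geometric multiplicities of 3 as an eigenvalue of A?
algebraic multiplicity 3, geometric multiplicity 1

The characteristic polynomial is (x - 3)^3, so the factor x - 3 appears with exponent 3: the algebraic multiplicity is 3.

rank(A - 3I) = 2, so the eigenspace has dimension 3 - 2 = 1: the geometric multiplicity is 1.

Since 1 < 3, A is not diagonalizable.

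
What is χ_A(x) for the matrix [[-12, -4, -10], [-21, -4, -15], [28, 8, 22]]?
χ_A(x) = (x - 2)^3

xI - A = [[x + 12, 4, 10], [21, x + 4, 15], [-28, -8, x - 22]].

Expanding det(xI - A) along the first row:
det(xI - A) = + (x + 12)·det([[x + 4, 15], [-8, x - 22]]) - (4)·det([[21, 15], [-28, x - 22]]) + (10)·det([[21, x + 4], [-28, -8]]).

Evaluating gives χ_A(x) = x^3 - 6x^2 + 12x - 8 = (x - 2)^3.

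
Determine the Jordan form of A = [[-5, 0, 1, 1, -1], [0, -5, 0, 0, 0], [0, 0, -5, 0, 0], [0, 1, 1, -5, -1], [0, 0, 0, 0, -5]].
The characteristic polynomial is det(xI - A) = (x + 5)^5, so the eigenvalues are -5 (algebraic multiplicity 5).

For λ = -5: rank(A + 5I) = 2, rank((A + 5I)^2) = 1, rank((A + 5I)^3) = 0. The eigenspace has dimension 5 - 2 = 3, so there are 3 Jordan blocks; the rank sequence gives block sizes [3, 1, 1].

Assembling the blocks gives the Jordan form J above.

J = [[-5, 1, 0, 0, 0], [0, -5, 1, 0, 0], [0, 0, -5, 0, 0], [0, 0, 0, -5, 0], [0, 0, 0, 0, -5]]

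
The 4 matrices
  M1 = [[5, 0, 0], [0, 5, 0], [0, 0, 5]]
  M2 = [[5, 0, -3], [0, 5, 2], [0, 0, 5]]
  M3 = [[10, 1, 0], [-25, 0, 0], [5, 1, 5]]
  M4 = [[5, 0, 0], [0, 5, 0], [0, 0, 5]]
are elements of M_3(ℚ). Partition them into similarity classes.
2 classes: {M1, M4}, {M2, M3}

Characteristic polynomials: χ_{M1} = (x - 5)^3, χ_{M2} = (x - 5)^3, χ_{M3} = (x - 5)^3, χ_{M4} = (x - 5)^3.

{M1, M4}: invariant factors x - 5, x - 5, x - 5.

{M2, M3}: invariant factors x - 5, (x - 5)^2.

Matrices are similar if and only if their invariant-factor lists agree; the partition into similarity classes is {M1, M4}, {M2, M3}.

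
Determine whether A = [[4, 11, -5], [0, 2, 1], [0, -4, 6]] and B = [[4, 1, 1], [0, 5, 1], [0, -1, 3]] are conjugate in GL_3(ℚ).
Both have characteristic polynomial (x - 4)^3, but the minimal polynomial of A is (x - 4)^3 while the minimal polynomial of B is (x - 4)^2. The minimal polynomial is a similarity invariant, so A and B are not similar.

No.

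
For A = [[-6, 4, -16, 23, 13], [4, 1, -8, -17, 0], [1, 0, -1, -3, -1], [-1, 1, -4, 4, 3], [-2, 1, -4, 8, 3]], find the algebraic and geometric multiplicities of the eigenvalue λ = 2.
The characteristic polynomial is (x - 2)^2(x + 1)^3, so the factor x - 2 appears with exponent 2: the algebraic multiplicity is 2.

rank(A - 2I) = 4, so the eigenspace has dimension 5 - 4 = 1: the geometric multiplicity is 1.

Since 1 < 2, A is not diagonalizable.

algebraic multiplicity 2, geometric multiplicity 1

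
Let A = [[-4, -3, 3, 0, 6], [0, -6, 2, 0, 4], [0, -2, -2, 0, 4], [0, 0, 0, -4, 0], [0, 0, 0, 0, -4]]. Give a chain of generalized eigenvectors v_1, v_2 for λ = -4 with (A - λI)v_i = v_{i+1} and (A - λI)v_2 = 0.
v_1 = [[2, 1, 0, 0, 0]]^T, v_2 = [[-3, -2, -2, 0, 0]]^T

We seek v_1 ∈ ker((A + 4I)^2) \ ker(A + 4I), then set v_{i+1} = (A + 4I) v_i.

One such chain is v_1 = [[2, 1, 0, 0, 0]]^T, v_2 = [[-3, -2, -2, 0, 0]]^T. Check: (A + 4I) v_2 = [[0, 0, 0, 0, 0]]^T = 0.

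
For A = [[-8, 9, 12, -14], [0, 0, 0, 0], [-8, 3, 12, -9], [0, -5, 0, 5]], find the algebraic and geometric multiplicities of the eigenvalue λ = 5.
algebraic multiplicity 1, geometric multiplicity 1

The characteristic polynomial is x^2(x - 5)(x - 4), so the factor x - 5 appears with exponent 1: the algebraic multiplicity is 1.

rank(A - 5I) = 3, so the eigenspace has dimension 4 - 3 = 1: the geometric multiplicity is 1.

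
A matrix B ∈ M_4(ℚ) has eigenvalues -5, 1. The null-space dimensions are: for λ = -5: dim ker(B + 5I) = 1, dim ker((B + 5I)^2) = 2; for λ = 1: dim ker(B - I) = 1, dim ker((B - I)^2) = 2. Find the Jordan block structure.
Jordan blocks: (-5, 2), (1, 2)

λ = -5: successive nullity increments [1, 1] count blocks of size ≥ k; block sizes are [2].
λ = 1: successive nullity increments [1, 1] count blocks of size ≥ k; block sizes are [2].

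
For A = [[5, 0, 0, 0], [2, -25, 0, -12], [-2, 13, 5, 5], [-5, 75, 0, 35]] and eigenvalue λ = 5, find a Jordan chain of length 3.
We seek v_1 ∈ ker((A - 5I)^3) \ ker((A - 5I)^2), then set v_{i+1} = (A - 5I) v_i.

One such chain is v_1 = [[1, 4, 0, -10]]^T, v_2 = [[0, 2, 0, -5]]^T, v_3 = [[0, 0, 1, 0]]^T. Check: (A - 5I) v_3 = [[0, 0, 0, 0]]^T = 0.

v_1 = [[1, 4, 0, -10]]^T, v_2 = [[0, 2, 0, -5]]^T, v_3 = [[0, 0, 1, 0]]^T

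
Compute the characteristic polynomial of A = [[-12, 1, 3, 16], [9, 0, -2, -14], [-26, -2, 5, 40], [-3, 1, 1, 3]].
χ_A(x) = (x + 1)^4

xI - A = [[x + 12, -1, -3, -16], [-9, x, 2, 14], [26, 2, x - 5, -40], [3, -1, -1, x - 3]].

Expanding det(xI - A) along the first row:
det(xI - A) = + (x + 12)·det([[x, 2, 14], [2, x - 5, -40], [-1, -1, x - 3]]) - (-1)·det([[-9, 2, 14], [26, x - 5, -40], [3, -1, x - 3]]) + (-3)·det([[-9, x, 14], [26, 2, -40], [3, -1, x - 3]]) - (-16)·det([[-9, x, 2], [26, 2, x - 5], [3, -1, -1]]).

Evaluating gives χ_A(x) = x^4 + 4x^3 + 6x^2 + 4x + 1 = (x + 1)^4.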